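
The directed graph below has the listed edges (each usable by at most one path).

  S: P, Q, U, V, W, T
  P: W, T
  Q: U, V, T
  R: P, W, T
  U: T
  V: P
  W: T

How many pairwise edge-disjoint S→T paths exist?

5

Assign every edge capacity 1; by Menger, the answer equals the max flow.
Path S→T (+1); total 1.
Path S→P→T (+1); total 2.
Path S→Q→T (+1); total 3.
Path S→U→T (+1); total 4.
Path S→W→T (+1); total 5.
No residual S→T path; max flow = 5.
Certifying cut of size 5: {P→T, S→Q, S→T, S→U, W→T}.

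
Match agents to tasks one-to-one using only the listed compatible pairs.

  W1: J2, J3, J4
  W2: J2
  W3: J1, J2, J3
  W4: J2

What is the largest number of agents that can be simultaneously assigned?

3

Unit-capacity flow: source→left, listed edges, right→sink; max matching = max flow.
Augmenting path W1→J2 (+1); matched 1.
Augmenting path W3→J1 (+1); matched 2.
Augmenting path W2→J2→W1→J3 (+1); matched 3.
No augmenting path remains; maximum matching = 3.
König certificate: {W1, W3, J2} is a vertex cover of size 3 (every listed pair touches it), so no matching can be larger.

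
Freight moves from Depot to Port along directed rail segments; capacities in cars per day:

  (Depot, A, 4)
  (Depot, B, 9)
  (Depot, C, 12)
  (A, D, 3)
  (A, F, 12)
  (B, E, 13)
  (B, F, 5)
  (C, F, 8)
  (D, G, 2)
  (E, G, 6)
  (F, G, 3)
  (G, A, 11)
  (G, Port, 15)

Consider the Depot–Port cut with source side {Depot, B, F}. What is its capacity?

32

Edges leaving {Depot, B, F}: Depot→A (4), Depot→C (12), B→E (13), F→G (3).
Cut capacity = 4 + 12 + 13 + 3 = 32.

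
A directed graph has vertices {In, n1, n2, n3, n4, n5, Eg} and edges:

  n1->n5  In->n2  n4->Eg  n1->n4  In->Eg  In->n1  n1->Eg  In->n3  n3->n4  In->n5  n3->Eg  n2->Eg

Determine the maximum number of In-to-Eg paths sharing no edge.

Assign every edge capacity 1; by Menger, the answer equals the max flow.
Path In→Eg (+1); total 1.
Path In→n1→Eg (+1); total 2.
Path In→n2→Eg (+1); total 3.
Path In→n3→Eg (+1); total 4.
No residual In→Eg path; max flow = 4.
Certifying cut of size 4: {In→Eg, In→n1, In→n2, In→n3}.

4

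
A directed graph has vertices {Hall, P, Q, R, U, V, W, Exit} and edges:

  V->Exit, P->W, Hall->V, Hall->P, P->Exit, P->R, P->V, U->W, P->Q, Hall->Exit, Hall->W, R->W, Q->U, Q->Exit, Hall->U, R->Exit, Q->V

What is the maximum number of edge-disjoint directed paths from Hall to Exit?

Assign every edge capacity 1; by Menger, the answer equals the max flow.
Path Hall→Exit (+1); total 1.
Path Hall→P→Exit (+1); total 2.
Path Hall→V→Exit (+1); total 3.
No residual Hall→Exit path; max flow = 3.
Certifying cut of size 3: {Hall→Exit, Hall→P, Hall→V}.

3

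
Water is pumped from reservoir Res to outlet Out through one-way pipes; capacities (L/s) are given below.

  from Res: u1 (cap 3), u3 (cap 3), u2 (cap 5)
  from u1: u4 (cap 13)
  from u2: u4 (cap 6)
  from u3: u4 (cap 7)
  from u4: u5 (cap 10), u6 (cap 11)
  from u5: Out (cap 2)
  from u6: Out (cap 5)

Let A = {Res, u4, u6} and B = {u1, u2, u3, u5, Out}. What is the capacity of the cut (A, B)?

Edges leaving {Res, u4, u6}: Res→u1 (3), Res→u2 (5), Res→u3 (3), u4→u5 (10), u6→Out (5).
Cut capacity = 3 + 5 + 3 + 10 + 5 = 26.

26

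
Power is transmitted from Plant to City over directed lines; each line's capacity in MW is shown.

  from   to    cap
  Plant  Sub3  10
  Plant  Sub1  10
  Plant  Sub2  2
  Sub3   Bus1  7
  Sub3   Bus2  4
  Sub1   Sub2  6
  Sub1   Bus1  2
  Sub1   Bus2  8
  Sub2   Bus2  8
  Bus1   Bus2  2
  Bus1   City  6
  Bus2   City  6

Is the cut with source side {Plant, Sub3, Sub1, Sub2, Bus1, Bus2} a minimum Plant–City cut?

Given cut capacity: 6 + 6 = 12.
Augment Plant→Sub3→Bus1→City: bottleneck 6, flow now 6.
Augment Plant→Sub3→Bus2→City: bottleneck 4, flow now 10.
Augment Plant→Sub1→Bus2→City: bottleneck 2, flow now 12.
No augmenting path remains; maximum flow = 12.
Cut capacity 12 equals the max flow, so it is a minimum cut.

Yes — it is a minimum cut (capacity 12).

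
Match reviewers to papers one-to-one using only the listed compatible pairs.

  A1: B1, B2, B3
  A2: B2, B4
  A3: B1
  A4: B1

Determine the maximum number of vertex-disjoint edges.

3

Unit-capacity flow: source→left, listed edges, right→sink; max matching = max flow.
Augmenting path A1→B1 (+1); matched 1.
Augmenting path A2→B2 (+1); matched 2.
Augmenting path A3→B1→A1→B3 (+1); matched 3.
No augmenting path remains; maximum matching = 3.
König certificate: {A1, A2, B1} is a vertex cover of size 3 (every listed pair touches it), so no matching can be larger.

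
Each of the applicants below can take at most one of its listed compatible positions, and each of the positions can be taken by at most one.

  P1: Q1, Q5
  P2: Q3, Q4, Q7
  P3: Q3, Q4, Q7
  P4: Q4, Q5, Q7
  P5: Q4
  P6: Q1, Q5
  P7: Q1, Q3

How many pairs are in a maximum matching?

5

Unit-capacity flow: source→left, listed edges, right→sink; max matching = max flow.
Augmenting path P1→Q1 (+1); matched 1.
Augmenting path P2→Q3 (+1); matched 2.
Augmenting path P3→Q4 (+1); matched 3.
Augmenting path P4→Q5 (+1); matched 4.
Augmenting path P5→Q4→P3→Q7 (+1); matched 5.
No augmenting path remains; maximum matching = 5.
König certificate: {Q1, Q3, Q4, Q5, Q7} is a vertex cover of size 5 (every listed pair touches it), so no matching can be larger.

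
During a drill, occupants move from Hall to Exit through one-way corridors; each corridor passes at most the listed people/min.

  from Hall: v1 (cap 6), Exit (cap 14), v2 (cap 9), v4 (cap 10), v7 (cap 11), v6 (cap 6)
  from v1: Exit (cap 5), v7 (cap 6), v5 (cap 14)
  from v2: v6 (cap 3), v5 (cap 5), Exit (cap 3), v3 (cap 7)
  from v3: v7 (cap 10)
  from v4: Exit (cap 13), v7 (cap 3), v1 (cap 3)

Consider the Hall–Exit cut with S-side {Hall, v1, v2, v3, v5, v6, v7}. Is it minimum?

Yes — it is a minimum cut (capacity 32).

Given cut capacity: 10 + 14 + 5 + 3 = 32.
Augment Hall→Exit: bottleneck 14, flow now 14.
Augment Hall→v1→Exit: bottleneck 5, flow now 19.
Augment Hall→v2→Exit: bottleneck 3, flow now 22.
Augment Hall→v4→Exit: bottleneck 10, flow now 32.
No augmenting path remains; maximum flow = 32.
Cut capacity 32 equals the max flow, so it is a minimum cut.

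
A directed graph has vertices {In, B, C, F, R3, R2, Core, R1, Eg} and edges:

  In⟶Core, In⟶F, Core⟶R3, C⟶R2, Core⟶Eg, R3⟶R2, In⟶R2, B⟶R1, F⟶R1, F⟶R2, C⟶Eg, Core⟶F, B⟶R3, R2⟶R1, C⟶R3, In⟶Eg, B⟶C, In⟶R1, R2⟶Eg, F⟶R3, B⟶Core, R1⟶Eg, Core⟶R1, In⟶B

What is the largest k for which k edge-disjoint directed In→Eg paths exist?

Assign every edge capacity 1; by Menger, the answer equals the max flow.
Path In→Eg (+1); total 1.
Path In→R2→Eg (+1); total 2.
Path In→Core→Eg (+1); total 3.
Path In→R1→Eg (+1); total 4.
Path In→B→C→Eg (+1); total 5.
No residual In→Eg path; max flow = 5.
Certifying cut of size 5: {In→B, In→Core, In→Eg, R1→Eg, R2→Eg}.

5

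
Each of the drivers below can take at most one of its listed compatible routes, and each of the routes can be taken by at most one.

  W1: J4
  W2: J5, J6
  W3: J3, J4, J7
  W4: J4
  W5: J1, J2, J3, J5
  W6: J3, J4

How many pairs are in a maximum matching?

5

Unit-capacity flow: source→left, listed edges, right→sink; max matching = max flow.
Augmenting path W1→J4 (+1); matched 1.
Augmenting path W2→J5 (+1); matched 2.
Augmenting path W3→J3 (+1); matched 3.
Augmenting path W5→J1 (+1); matched 4.
Augmenting path W6→J3→W3→J7 (+1); matched 5.
No augmenting path remains; maximum matching = 5.
König certificate: {W2, W3, W5, W6, J4} is a vertex cover of size 5 (every listed pair touches it), so no matching can be larger.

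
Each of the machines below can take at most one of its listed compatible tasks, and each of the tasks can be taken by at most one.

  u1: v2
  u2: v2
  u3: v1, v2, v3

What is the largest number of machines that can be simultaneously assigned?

2

Unit-capacity flow: source→left, listed edges, right→sink; max matching = max flow.
Augmenting path u1→v2 (+1); matched 1.
Augmenting path u3→v1 (+1); matched 2.
No augmenting path remains; maximum matching = 2.
König certificate: {u3, v2} is a vertex cover of size 2 (every listed pair touches it), so no matching can be larger.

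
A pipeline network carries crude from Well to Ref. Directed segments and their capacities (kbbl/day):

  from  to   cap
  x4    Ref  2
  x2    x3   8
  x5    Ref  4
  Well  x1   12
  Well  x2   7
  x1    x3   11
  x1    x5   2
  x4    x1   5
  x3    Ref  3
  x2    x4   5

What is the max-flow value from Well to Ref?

7

Augment Well→x1→x3→Ref: bottleneck 3, flow now 3.
Augment Well→x1→x5→Ref: bottleneck 2, flow now 5.
Augment Well→x2→x4→Ref: bottleneck 2, flow now 7.
No augmenting path remains; maximum flow = 7.
In the residual graph, reachable from Well: {Well, x1, x2, x3, x4}.
Min-cut edges: x1→x5 (2), x3→Ref (3), x4→Ref (2); capacity 2 + 3 + 2 = 7.
This cut is saturated, so no flow can exceed 7.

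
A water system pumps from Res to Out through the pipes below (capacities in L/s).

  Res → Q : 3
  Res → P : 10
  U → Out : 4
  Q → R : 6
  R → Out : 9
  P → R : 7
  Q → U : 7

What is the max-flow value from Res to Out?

Augment Res→P→R→Out: bottleneck 7, flow now 7.
Augment Res→Q→R→Out: bottleneck 2, flow now 9.
Augment Res→Q→U→Out: bottleneck 1, flow now 10.
No augmenting path remains; maximum flow = 10.
In the residual graph, reachable from Res: {Res, P}.
Min-cut edges: Res→Q (3), P→R (7); capacity 3 + 7 = 10.
This cut is saturated, so no flow can exceed 10.

10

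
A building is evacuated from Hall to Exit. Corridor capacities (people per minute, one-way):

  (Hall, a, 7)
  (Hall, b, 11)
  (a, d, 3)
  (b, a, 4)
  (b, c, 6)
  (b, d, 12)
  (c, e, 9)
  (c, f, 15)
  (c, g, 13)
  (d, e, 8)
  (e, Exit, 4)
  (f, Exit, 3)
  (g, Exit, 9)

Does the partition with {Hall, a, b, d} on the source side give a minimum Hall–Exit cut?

Given cut capacity: 6 + 8 = 14.
Augment Hall→a→d→e→Exit: bottleneck 3, flow now 3.
Augment Hall→b→c→e→Exit: bottleneck 1, flow now 4.
Augment Hall→b→c→f→Exit: bottleneck 3, flow now 7.
Augment Hall→b→c→g→Exit: bottleneck 2, flow now 9.
Augment Hall→b→d→e→c→g→Exit: bottleneck 1, flow now 10. (uses reverse residual edge)
No augmenting path remains; maximum flow = 10.
In the residual graph, reachable from Hall: {Hall, a, b, d, e}.
Min-cut edges: b→c (6), e→Exit (4); capacity 6 + 4 = 10.
Cut capacity 14 exceeds the max flow 10, so it is not minimum.

No — its capacity is 14, but the minimum cut has capacity 10.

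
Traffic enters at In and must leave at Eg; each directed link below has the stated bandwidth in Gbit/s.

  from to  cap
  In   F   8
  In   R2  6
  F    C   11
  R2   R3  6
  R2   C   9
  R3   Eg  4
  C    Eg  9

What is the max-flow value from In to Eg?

Augment In→F→C→Eg: bottleneck 8, flow now 8.
Augment In→R2→R3→Eg: bottleneck 4, flow now 12.
Augment In→R2→C→Eg: bottleneck 1, flow now 13.
No augmenting path remains; maximum flow = 13.
In the residual graph, reachable from In: {In, F, R2, R3, C}.
Min-cut edges: R3→Eg (4), C→Eg (9); capacity 4 + 9 = 13.
This cut is saturated, so no flow can exceed 13.

13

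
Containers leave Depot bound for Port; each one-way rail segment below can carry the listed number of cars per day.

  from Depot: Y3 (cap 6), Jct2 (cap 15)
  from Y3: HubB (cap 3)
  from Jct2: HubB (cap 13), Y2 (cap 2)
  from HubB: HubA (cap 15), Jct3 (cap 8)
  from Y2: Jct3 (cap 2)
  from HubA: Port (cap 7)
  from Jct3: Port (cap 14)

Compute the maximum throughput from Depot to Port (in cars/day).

17

Augment Depot→Y3→HubB→HubA→Port: bottleneck 3, flow now 3.
Augment Depot→Jct2→HubB→HubA→Port: bottleneck 4, flow now 7.
Augment Depot→Jct2→HubB→Jct3→Port: bottleneck 8, flow now 15.
Augment Depot→Jct2→Y2→Jct3→Port: bottleneck 2, flow now 17.
No augmenting path remains; maximum flow = 17.
In the residual graph, reachable from Depot: {Depot, Y3, Jct2, HubB, HubA}.
Min-cut edges: Jct2→Y2 (2), HubB→Jct3 (8), HubA→Port (7); capacity 2 + 8 + 7 = 17.
This cut is saturated, so no flow can exceed 17.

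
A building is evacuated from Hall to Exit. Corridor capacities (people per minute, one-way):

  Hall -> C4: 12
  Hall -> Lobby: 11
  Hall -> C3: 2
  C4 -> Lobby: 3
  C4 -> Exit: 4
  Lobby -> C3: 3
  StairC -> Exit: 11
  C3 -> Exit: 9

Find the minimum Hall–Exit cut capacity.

9

Augment Hall→C4→Exit: bottleneck 4, flow now 4.
Augment Hall→C3→Exit: bottleneck 2, flow now 6.
Augment Hall→Lobby→C3→Exit: bottleneck 3, flow now 9.
No augmenting path remains; maximum flow = 9.
By max-flow min-cut, the minimum cut capacity equals the max flow.
In the residual graph, reachable from Hall: {Hall, C4, Lobby}.
Min-cut edges: Hall→C3 (2), C4→Exit (4), Lobby→C3 (3); capacity 2 + 4 + 3 = 9.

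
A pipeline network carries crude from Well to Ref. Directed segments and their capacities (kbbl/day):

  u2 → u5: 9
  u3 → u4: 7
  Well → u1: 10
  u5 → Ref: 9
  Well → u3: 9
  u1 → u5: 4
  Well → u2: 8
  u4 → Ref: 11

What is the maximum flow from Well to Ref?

16

Augment Well→u1→u5→Ref: bottleneck 4, flow now 4.
Augment Well→u2→u5→Ref: bottleneck 5, flow now 9.
Augment Well→u3→u4→Ref: bottleneck 7, flow now 16.
No augmenting path remains; maximum flow = 16.
In the residual graph, reachable from Well: {Well, u1, u2, u3, u5}.
Min-cut edges: u3→u4 (7), u5→Ref (9); capacity 7 + 9 = 16.
This cut is saturated, so no flow can exceed 16.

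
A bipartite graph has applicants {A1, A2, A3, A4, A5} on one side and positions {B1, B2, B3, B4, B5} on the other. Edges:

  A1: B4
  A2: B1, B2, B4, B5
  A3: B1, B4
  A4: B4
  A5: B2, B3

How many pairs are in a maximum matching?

Unit-capacity flow: source→left, listed edges, right→sink; max matching = max flow.
Augmenting path A1→B4 (+1); matched 1.
Augmenting path A2→B1 (+1); matched 2.
Augmenting path A5→B2 (+1); matched 3.
Augmenting path A3→B1→A2→B5 (+1); matched 4.
No augmenting path remains; maximum matching = 4.
König certificate: {A2, A3, A5, B4} is a vertex cover of size 4 (every listed pair touches it), so no matching can be larger.

4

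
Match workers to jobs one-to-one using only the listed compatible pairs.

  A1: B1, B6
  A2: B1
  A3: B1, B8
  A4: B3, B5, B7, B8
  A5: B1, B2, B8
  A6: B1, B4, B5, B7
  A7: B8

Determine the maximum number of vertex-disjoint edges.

Unit-capacity flow: source→left, listed edges, right→sink; max matching = max flow.
Augmenting path A1→B1 (+1); matched 1.
Augmenting path A3→B8 (+1); matched 2.
Augmenting path A4→B3 (+1); matched 3.
Augmenting path A5→B2 (+1); matched 4.
Augmenting path A6→B4 (+1); matched 5.
Augmenting path A2→B1→A1→B6 (+1); matched 6.
No augmenting path remains; maximum matching = 6.
König certificate: {A1, A4, A5, A6, B1, B8} is a vertex cover of size 6 (every listed pair touches it), so no matching can be larger.

6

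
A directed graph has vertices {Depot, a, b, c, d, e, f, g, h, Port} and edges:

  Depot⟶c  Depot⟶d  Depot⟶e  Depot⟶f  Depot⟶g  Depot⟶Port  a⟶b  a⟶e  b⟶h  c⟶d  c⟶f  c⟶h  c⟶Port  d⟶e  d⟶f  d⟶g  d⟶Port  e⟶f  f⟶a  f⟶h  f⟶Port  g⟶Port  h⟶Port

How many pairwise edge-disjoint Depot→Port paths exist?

Assign every edge capacity 1; by Menger, the answer equals the max flow.
Path Depot→Port (+1); total 1.
Path Depot→c→Port (+1); total 2.
Path Depot→d→Port (+1); total 3.
Path Depot→f→Port (+1); total 4.
Path Depot→g→Port (+1); total 5.
Path Depot→e→f→h→Port (+1); total 6.
No residual Depot→Port path; max flow = 6.
Certifying cut of size 6: {Depot→Port, Depot→c, Depot→d, Depot→e, Depot→f, Depot→g}.

6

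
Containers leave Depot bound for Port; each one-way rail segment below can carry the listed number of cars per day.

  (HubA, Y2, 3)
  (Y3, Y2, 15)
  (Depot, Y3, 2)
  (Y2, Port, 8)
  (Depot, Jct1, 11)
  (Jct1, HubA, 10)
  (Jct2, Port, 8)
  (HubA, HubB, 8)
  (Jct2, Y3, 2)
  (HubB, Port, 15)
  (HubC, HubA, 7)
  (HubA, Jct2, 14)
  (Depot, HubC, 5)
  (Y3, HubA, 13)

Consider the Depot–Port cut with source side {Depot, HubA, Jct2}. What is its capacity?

39

Edges leaving {Depot, HubA, Jct2}: Depot→Jct1 (11), Depot→HubC (5), Depot→Y3 (2), HubA→HubB (8), HubA→Y2 (3), Jct2→Y3 (2), Jct2→Port (8).
Cut capacity = 11 + 5 + 2 + 8 + 3 + 2 + 8 = 39.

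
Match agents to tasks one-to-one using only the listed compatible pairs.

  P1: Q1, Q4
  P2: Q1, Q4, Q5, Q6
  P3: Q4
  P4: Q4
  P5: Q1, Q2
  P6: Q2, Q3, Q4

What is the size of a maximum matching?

Unit-capacity flow: source→left, listed edges, right→sink; max matching = max flow.
Augmenting path P1→Q1 (+1); matched 1.
Augmenting path P2→Q4 (+1); matched 2.
Augmenting path P5→Q2 (+1); matched 3.
Augmenting path P6→Q3 (+1); matched 4.
Augmenting path P3→Q4→P2→Q5 (+1); matched 5.
No augmenting path remains; maximum matching = 5.
König certificate: {P1, P2, P5, P6, Q4} is a vertex cover of size 5 (every listed pair touches it), so no matching can be larger.

5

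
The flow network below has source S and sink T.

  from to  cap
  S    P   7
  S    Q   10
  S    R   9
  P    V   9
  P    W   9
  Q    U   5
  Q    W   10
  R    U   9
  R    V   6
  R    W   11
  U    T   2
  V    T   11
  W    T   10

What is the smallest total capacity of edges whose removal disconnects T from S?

23

Augment S→P→V→T: bottleneck 7, flow now 7.
Augment S→Q→U→T: bottleneck 2, flow now 9.
Augment S→Q→W→T: bottleneck 8, flow now 17.
Augment S→R→V→T: bottleneck 4, flow now 21.
Augment S→R→W→T: bottleneck 2, flow now 23.
No augmenting path remains; maximum flow = 23.
By max-flow min-cut, the minimum cut capacity equals the max flow.
In the residual graph, reachable from S: {S, P, Q, R, U, V, W}.
Min-cut edges: U→T (2), V→T (11), W→T (10); capacity 2 + 11 + 10 = 23.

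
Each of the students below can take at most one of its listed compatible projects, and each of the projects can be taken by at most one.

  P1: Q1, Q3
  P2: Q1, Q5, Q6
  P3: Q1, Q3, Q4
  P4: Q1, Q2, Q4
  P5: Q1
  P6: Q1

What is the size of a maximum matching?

5

Unit-capacity flow: source→left, listed edges, right→sink; max matching = max flow.
Augmenting path P1→Q1 (+1); matched 1.
Augmenting path P2→Q5 (+1); matched 2.
Augmenting path P3→Q3 (+1); matched 3.
Augmenting path P4→Q2 (+1); matched 4.
Augmenting path P5→Q1→P1→Q3→P3→Q4 (+1); matched 5.
No augmenting path remains; maximum matching = 5.
König certificate: {P1, P2, P3, P4, Q1} is a vertex cover of size 5 (every listed pair touches it), so no matching can be larger.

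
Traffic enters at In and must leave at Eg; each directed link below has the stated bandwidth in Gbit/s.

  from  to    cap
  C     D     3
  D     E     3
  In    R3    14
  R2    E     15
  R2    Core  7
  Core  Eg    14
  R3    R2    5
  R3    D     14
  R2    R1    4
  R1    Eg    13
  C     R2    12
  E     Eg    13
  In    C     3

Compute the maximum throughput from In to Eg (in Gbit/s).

11

Augment In→R3→R2→Core→Eg: bottleneck 5, flow now 5.
Augment In→R3→D→E→Eg: bottleneck 3, flow now 8.
Augment In→C→R2→Core→Eg: bottleneck 2, flow now 10.
Augment In→C→R2→E→Eg: bottleneck 1, flow now 11.
No augmenting path remains; maximum flow = 11.
In the residual graph, reachable from In: {In, R3, D}.
Min-cut edges: In→C (3), R3→R2 (5), D→E (3); capacity 3 + 5 + 3 = 11.
This cut is saturated, so no flow can exceed 11.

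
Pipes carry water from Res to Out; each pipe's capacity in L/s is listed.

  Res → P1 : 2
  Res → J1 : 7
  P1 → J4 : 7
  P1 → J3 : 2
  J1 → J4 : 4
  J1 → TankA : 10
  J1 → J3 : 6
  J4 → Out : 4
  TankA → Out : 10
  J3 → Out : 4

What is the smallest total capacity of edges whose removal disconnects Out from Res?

9

Augment Res→P1→J4→Out: bottleneck 2, flow now 2.
Augment Res→J1→J4→Out: bottleneck 2, flow now 4.
Augment Res→J1→TankA→Out: bottleneck 5, flow now 9.
No augmenting path remains; maximum flow = 9.
By max-flow min-cut, the minimum cut capacity equals the max flow.
In the residual graph, reachable from Res: {Res}.
Min-cut edges: Res→P1 (2), Res→J1 (7); capacity 2 + 7 = 9.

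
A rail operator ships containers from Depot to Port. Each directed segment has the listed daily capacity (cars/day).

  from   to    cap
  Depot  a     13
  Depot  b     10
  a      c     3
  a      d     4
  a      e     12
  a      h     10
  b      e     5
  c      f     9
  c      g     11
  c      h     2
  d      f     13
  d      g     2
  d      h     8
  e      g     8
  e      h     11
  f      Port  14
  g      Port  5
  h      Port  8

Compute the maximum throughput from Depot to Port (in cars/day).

18

Augment Depot→a→h→Port: bottleneck 8, flow now 8.
Augment Depot→a→c→f→Port: bottleneck 3, flow now 11.
Augment Depot→a→d→f→Port: bottleneck 2, flow now 13.
Augment Depot→b→e→g→Port: bottleneck 5, flow now 18.
No augmenting path remains; maximum flow = 18.
In the residual graph, reachable from Depot: {Depot, b}.
Min-cut edges: Depot→a (13), b→e (5); capacity 13 + 5 = 18.
This cut is saturated, so no flow can exceed 18.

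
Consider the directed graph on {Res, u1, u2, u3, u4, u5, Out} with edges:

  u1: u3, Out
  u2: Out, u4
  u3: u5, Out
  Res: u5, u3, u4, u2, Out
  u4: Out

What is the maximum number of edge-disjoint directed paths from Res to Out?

4

Assign every edge capacity 1; by Menger, the answer equals the max flow.
Path Res→Out (+1); total 1.
Path Res→u2→Out (+1); total 2.
Path Res→u3→Out (+1); total 3.
Path Res→u4→Out (+1); total 4.
No residual Res→Out path; max flow = 4.
Certifying cut of size 4: {Res→Out, Res→u2, Res→u3, Res→u4}.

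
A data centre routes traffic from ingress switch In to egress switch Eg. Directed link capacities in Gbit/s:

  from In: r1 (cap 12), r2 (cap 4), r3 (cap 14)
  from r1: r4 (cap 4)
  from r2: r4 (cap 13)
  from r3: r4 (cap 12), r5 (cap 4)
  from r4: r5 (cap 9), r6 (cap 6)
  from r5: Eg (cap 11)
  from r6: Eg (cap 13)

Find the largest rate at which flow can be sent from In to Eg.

17

Augment In→r3→r5→Eg: bottleneck 4, flow now 4.
Augment In→r1→r4→r5→Eg: bottleneck 4, flow now 8.
Augment In→r2→r4→r5→Eg: bottleneck 3, flow now 11.
Augment In→r2→r4→r6→Eg: bottleneck 1, flow now 12.
Augment In→r3→r4→r6→Eg: bottleneck 5, flow now 17.
No augmenting path remains; maximum flow = 17.
In the residual graph, reachable from In: {In, r1, r2, r3, r4, r5}.
Min-cut edges: r4→r6 (6), r5→Eg (11); capacity 6 + 11 = 17.
This cut is saturated, so no flow can exceed 17.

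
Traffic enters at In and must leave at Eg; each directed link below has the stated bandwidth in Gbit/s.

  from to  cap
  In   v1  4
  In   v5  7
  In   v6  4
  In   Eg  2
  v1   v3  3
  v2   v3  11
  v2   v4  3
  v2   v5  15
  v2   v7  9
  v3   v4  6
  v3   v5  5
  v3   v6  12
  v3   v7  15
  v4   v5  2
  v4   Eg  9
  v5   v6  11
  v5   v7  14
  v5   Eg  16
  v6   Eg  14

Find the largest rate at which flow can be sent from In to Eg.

16

Augment In→Eg: bottleneck 2, flow now 2.
Augment In→v5→Eg: bottleneck 7, flow now 9.
Augment In→v6→Eg: bottleneck 4, flow now 13.
Augment In→v1→v3→v4→Eg: bottleneck 3, flow now 16.
No augmenting path remains; maximum flow = 16.
In the residual graph, reachable from In: {In, v1}.
Min-cut edges: In→v5 (7), In→v6 (4), In→Eg (2), v1→v3 (3); capacity 7 + 4 + 2 + 3 = 16.
This cut is saturated, so no flow can exceed 16.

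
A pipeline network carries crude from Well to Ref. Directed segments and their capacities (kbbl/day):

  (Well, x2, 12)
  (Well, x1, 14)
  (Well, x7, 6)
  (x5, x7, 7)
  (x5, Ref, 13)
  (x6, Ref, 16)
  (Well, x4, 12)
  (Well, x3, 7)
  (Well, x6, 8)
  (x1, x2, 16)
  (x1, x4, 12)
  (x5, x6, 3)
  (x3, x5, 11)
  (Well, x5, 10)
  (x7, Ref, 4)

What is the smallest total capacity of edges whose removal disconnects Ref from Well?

28

Augment Well→x5→Ref: bottleneck 10, flow now 10.
Augment Well→x6→Ref: bottleneck 8, flow now 18.
Augment Well→x7→Ref: bottleneck 4, flow now 22.
Augment Well→x3→x5→Ref: bottleneck 3, flow now 25.
Augment Well→x3→x5→x6→Ref: bottleneck 3, flow now 28.
No augmenting path remains; maximum flow = 28.
By max-flow min-cut, the minimum cut capacity equals the max flow.
In the residual graph, reachable from Well: {Well, x1, x2, x3, x4, x5, x7}.
Min-cut edges: Well→x6 (8), x5→x6 (3), x5→Ref (13), x7→Ref (4); capacity 8 + 3 + 13 + 4 = 28.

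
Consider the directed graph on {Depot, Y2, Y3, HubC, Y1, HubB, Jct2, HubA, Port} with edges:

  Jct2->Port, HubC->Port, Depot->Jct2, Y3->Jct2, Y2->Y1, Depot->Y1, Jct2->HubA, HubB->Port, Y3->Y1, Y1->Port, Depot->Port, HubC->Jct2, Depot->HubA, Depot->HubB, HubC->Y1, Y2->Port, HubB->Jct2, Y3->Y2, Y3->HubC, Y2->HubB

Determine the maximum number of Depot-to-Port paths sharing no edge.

4

Assign every edge capacity 1; by Menger, the answer equals the max flow.
Path Depot→Port (+1); total 1.
Path Depot→Y1→Port (+1); total 2.
Path Depot→HubB→Port (+1); total 3.
Path Depot→Jct2→Port (+1); total 4.
No residual Depot→Port path; max flow = 4.
Certifying cut of size 4: {Depot→HubB, Depot→Jct2, Depot→Port, Depot→Y1}.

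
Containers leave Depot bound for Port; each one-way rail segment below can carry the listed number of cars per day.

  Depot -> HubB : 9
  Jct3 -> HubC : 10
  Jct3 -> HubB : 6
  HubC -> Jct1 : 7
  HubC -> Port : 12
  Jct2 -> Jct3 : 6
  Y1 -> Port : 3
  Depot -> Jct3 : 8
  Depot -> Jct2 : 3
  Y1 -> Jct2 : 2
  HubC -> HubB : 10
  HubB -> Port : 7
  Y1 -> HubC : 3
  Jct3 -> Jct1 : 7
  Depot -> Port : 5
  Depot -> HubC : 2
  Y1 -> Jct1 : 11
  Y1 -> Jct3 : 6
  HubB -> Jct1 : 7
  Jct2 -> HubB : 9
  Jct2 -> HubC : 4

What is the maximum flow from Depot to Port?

Augment Depot→Port: bottleneck 5, flow now 5.
Augment Depot→HubC→Port: bottleneck 2, flow now 7.
Augment Depot→HubB→Port: bottleneck 7, flow now 14.
Augment Depot→Jct2→HubC→Port: bottleneck 3, flow now 17.
Augment Depot→Jct3→HubC→Port: bottleneck 7, flow now 24.
No augmenting path remains; maximum flow = 24.
In the residual graph, reachable from Depot: {Depot, Jct2, Jct3, HubC, HubB, Jct1}.
Min-cut edges: Depot→Port (5), HubC→Port (12), HubB→Port (7); capacity 5 + 12 + 7 = 24.
This cut is saturated, so no flow can exceed 24.

24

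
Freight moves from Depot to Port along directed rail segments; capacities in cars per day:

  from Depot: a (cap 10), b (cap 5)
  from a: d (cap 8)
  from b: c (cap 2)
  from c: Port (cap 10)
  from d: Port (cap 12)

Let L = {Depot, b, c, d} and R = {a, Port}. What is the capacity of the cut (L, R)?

32

Edges leaving {Depot, b, c, d}: Depot→a (10), c→Port (10), d→Port (12).
Cut capacity = 10 + 10 + 12 = 32.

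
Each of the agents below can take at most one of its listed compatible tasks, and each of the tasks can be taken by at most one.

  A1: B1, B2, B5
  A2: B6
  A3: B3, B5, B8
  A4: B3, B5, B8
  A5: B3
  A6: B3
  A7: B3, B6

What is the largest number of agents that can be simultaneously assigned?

Unit-capacity flow: source→left, listed edges, right→sink; max matching = max flow.
Augmenting path A1→B1 (+1); matched 1.
Augmenting path A2→B6 (+1); matched 2.
Augmenting path A3→B3 (+1); matched 3.
Augmenting path A4→B5 (+1); matched 4.
Augmenting path A5→B3→A3→B8 (+1); matched 5.
No augmenting path remains; maximum matching = 5.
König certificate: {A1, A3, A4, B3, B6} is a vertex cover of size 5 (every listed pair touches it), so no matching can be larger.

5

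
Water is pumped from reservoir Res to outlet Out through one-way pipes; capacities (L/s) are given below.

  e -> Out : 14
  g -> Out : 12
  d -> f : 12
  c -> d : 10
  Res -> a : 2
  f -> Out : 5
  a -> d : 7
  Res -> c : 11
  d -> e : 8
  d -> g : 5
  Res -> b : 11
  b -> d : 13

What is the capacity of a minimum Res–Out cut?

18

Augment Res→a→d→e→Out: bottleneck 2, flow now 2.
Augment Res→b→d→e→Out: bottleneck 6, flow now 8.
Augment Res→b→d→f→Out: bottleneck 5, flow now 13.
Augment Res→c→d→g→Out: bottleneck 5, flow now 18.
No augmenting path remains; maximum flow = 18.
By max-flow min-cut, the minimum cut capacity equals the max flow.
In the residual graph, reachable from Res: {Res, a, b, c, d, f}.
Min-cut edges: d→e (8), d→g (5), f→Out (5); capacity 8 + 5 + 5 = 18.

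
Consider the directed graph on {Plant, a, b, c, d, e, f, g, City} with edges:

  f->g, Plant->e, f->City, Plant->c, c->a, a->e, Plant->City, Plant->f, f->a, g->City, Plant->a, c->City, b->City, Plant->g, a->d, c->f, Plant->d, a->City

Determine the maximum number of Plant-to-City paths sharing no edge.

Assign every edge capacity 1; by Menger, the answer equals the max flow.
Path Plant→City (+1); total 1.
Path Plant→a→City (+1); total 2.
Path Plant→c→City (+1); total 3.
Path Plant→f→City (+1); total 4.
Path Plant→g→City (+1); total 5.
No residual Plant→City path; max flow = 5.
Certifying cut of size 5: {Plant→City, Plant→a, Plant→c, Plant→f, Plant→g}.

5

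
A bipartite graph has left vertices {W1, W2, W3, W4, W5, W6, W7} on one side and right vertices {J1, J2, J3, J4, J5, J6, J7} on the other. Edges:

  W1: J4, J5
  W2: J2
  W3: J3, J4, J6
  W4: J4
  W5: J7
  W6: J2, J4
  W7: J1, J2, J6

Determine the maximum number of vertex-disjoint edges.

Unit-capacity flow: source→left, listed edges, right→sink; max matching = max flow.
Augmenting path W1→J4 (+1); matched 1.
Augmenting path W2→J2 (+1); matched 2.
Augmenting path W3→J3 (+1); matched 3.
Augmenting path W5→J7 (+1); matched 4.
Augmenting path W7→J1 (+1); matched 5.
Augmenting path W4→J4→W1→J5 (+1); matched 6.
No augmenting path remains; maximum matching = 6.
König certificate: {W1, W3, W5, W7, J2, J4} is a vertex cover of size 6 (every listed pair touches it), so no matching can be larger.

6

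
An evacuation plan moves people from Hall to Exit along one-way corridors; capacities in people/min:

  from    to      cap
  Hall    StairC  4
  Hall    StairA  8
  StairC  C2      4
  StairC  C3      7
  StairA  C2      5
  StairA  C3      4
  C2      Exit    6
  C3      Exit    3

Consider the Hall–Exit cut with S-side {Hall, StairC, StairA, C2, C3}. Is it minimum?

Given cut capacity: 6 + 3 = 9.
Augment Hall→StairC→C2→Exit: bottleneck 4, flow now 4.
Augment Hall→StairA→C2→Exit: bottleneck 2, flow now 6.
Augment Hall→StairA→C3→Exit: bottleneck 3, flow now 9.
No augmenting path remains; maximum flow = 9.
Cut capacity 9 equals the max flow, so it is a minimum cut.

Yes — it is a minimum cut (capacity 9).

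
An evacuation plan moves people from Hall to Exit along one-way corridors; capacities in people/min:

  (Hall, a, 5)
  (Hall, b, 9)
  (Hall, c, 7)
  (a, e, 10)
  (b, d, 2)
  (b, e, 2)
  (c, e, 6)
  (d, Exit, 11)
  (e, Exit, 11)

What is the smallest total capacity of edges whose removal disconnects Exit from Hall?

Augment Hall→a→e→Exit: bottleneck 5, flow now 5.
Augment Hall→b→d→Exit: bottleneck 2, flow now 7.
Augment Hall→b→e→Exit: bottleneck 2, flow now 9.
Augment Hall→c→e→Exit: bottleneck 4, flow now 13.
No augmenting path remains; maximum flow = 13.
By max-flow min-cut, the minimum cut capacity equals the max flow.
In the residual graph, reachable from Hall: {Hall, a, b, c, e}.
Min-cut edges: b→d (2), e→Exit (11); capacity 2 + 11 = 13.

13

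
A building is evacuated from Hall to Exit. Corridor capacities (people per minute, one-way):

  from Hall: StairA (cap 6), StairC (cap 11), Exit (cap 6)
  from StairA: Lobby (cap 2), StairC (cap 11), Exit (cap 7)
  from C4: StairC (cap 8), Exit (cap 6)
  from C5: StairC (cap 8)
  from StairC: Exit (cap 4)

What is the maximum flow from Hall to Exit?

16

Augment Hall→Exit: bottleneck 6, flow now 6.
Augment Hall→StairA→Exit: bottleneck 6, flow now 12.
Augment Hall→StairC→Exit: bottleneck 4, flow now 16.
No augmenting path remains; maximum flow = 16.
In the residual graph, reachable from Hall: {Hall, StairC}.
Min-cut edges: Hall→StairA (6), Hall→Exit (6), StairC→Exit (4); capacity 6 + 6 + 4 = 16.
This cut is saturated, so no flow can exceed 16.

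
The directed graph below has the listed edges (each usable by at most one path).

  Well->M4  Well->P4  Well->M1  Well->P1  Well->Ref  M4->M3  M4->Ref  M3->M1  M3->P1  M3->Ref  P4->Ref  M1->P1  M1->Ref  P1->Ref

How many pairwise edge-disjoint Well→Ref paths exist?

5

Assign every edge capacity 1; by Menger, the answer equals the max flow.
Path Well→Ref (+1); total 1.
Path Well→M4→Ref (+1); total 2.
Path Well→P4→Ref (+1); total 3.
Path Well→M1→Ref (+1); total 4.
Path Well→P1→Ref (+1); total 5.
No residual Well→Ref path; max flow = 5.
Certifying cut of size 5: {Well→M1, Well→M4, Well→P1, Well→P4, Well→Ref}.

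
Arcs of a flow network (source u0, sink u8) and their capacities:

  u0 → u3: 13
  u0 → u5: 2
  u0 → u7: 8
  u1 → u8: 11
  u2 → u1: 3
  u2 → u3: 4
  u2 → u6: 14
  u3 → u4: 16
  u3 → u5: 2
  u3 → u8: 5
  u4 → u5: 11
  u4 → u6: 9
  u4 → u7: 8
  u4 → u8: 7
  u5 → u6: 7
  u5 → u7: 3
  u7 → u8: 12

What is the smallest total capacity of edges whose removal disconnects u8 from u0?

Augment u0→u3→u8: bottleneck 5, flow now 5.
Augment u0→u7→u8: bottleneck 8, flow now 13.
Augment u0→u3→u4→u8: bottleneck 7, flow now 20.
Augment u0→u5→u7→u8: bottleneck 2, flow now 22.
Augment u0→u3→u4→u7→u8: bottleneck 1, flow now 23.
No augmenting path remains; maximum flow = 23.
By max-flow min-cut, the minimum cut capacity equals the max flow.
In the residual graph, reachable from u0: {u0}.
Min-cut edges: u0→u3 (13), u0→u5 (2), u0→u7 (8); capacity 13 + 2 + 8 = 23.

23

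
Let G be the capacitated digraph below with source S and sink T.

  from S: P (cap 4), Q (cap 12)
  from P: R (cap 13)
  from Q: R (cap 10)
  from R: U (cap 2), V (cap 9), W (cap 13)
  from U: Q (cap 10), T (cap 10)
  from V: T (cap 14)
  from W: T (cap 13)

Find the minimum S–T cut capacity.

14

Augment S→P→R→U→T: bottleneck 2, flow now 2.
Augment S→P→R→V→T: bottleneck 2, flow now 4.
Augment S→Q→R→V→T: bottleneck 7, flow now 11.
Augment S→Q→R→W→T: bottleneck 3, flow now 14.
No augmenting path remains; maximum flow = 14.
By max-flow min-cut, the minimum cut capacity equals the max flow.
In the residual graph, reachable from S: {S, Q}.
Min-cut edges: S→P (4), Q→R (10); capacity 4 + 10 = 14.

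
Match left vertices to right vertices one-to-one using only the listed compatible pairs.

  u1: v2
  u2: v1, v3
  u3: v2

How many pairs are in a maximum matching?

Unit-capacity flow: source→left, listed edges, right→sink; max matching = max flow.
Augmenting path u1→v2 (+1); matched 1.
Augmenting path u2→v1 (+1); matched 2.
No augmenting path remains; maximum matching = 2.
König certificate: {u2, v2} is a vertex cover of size 2 (every listed pair touches it), so no matching can be larger.

2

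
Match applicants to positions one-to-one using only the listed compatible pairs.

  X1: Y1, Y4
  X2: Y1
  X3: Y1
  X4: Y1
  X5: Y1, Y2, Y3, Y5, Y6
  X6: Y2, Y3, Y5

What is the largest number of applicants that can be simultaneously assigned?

Unit-capacity flow: source→left, listed edges, right→sink; max matching = max flow.
Augmenting path X1→Y1 (+1); matched 1.
Augmenting path X5→Y2 (+1); matched 2.
Augmenting path X6→Y3 (+1); matched 3.
Augmenting path X2→Y1→X1→Y4 (+1); matched 4.
No augmenting path remains; maximum matching = 4.
König certificate: {X1, X5, X6, Y1} is a vertex cover of size 4 (every listed pair touches it), so no matching can be larger.

4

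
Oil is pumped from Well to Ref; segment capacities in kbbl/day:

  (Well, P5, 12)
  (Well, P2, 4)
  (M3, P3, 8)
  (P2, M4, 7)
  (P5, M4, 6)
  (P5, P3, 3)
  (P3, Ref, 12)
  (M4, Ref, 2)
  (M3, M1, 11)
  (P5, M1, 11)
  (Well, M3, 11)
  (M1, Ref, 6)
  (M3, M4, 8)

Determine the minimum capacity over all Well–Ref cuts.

19

Augment Well→P5→P3→Ref: bottleneck 3, flow now 3.
Augment Well→P5→M1→Ref: bottleneck 6, flow now 9.
Augment Well→P5→M4→Ref: bottleneck 2, flow now 11.
Augment Well→M3→P3→Ref: bottleneck 8, flow now 19.
No augmenting path remains; maximum flow = 19.
By max-flow min-cut, the minimum cut capacity equals the max flow.
In the residual graph, reachable from Well: {Well, P5, P2, M3, M1, M4}.
Min-cut edges: P5→P3 (3), M3→P3 (8), M1→Ref (6), M4→Ref (2); capacity 3 + 8 + 6 + 2 = 19.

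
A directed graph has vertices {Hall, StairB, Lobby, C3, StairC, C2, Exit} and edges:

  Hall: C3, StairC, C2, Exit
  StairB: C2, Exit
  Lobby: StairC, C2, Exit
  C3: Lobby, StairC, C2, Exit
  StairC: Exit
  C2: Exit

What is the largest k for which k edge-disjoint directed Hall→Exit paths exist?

Assign every edge capacity 1; by Menger, the answer equals the max flow.
Path Hall→Exit (+1); total 1.
Path Hall→C3→Exit (+1); total 2.
Path Hall→StairC→Exit (+1); total 3.
Path Hall→C2→Exit (+1); total 4.
No residual Hall→Exit path; max flow = 4.
Certifying cut of size 4: {Hall→C2, Hall→C3, Hall→Exit, Hall→StairC}.

4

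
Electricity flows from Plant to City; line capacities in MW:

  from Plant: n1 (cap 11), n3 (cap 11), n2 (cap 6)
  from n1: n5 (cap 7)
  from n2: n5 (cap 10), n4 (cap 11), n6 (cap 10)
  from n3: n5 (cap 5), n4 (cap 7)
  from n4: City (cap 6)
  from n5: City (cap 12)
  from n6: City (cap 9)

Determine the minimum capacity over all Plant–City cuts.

Augment Plant→n1→n5→City: bottleneck 7, flow now 7.
Augment Plant→n2→n4→City: bottleneck 6, flow now 13.
Augment Plant→n3→n5→City: bottleneck 5, flow now 18.
Augment Plant→n3→n4→n2→n6→City: bottleneck 6, flow now 24. (uses reverse residual edge)
No augmenting path remains; maximum flow = 24.
By max-flow min-cut, the minimum cut capacity equals the max flow.
In the residual graph, reachable from Plant: {Plant, n1}.
Min-cut edges: Plant→n2 (6), Plant→n3 (11), n1→n5 (7); capacity 6 + 11 + 7 = 24.

24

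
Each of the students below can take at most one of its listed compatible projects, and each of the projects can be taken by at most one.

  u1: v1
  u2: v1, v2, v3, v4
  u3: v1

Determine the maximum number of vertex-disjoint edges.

2

Unit-capacity flow: source→left, listed edges, right→sink; max matching = max flow.
Augmenting path u1→v1 (+1); matched 1.
Augmenting path u2→v2 (+1); matched 2.
No augmenting path remains; maximum matching = 2.
König certificate: {u2, v1} is a vertex cover of size 2 (every listed pair touches it), so no matching can be larger.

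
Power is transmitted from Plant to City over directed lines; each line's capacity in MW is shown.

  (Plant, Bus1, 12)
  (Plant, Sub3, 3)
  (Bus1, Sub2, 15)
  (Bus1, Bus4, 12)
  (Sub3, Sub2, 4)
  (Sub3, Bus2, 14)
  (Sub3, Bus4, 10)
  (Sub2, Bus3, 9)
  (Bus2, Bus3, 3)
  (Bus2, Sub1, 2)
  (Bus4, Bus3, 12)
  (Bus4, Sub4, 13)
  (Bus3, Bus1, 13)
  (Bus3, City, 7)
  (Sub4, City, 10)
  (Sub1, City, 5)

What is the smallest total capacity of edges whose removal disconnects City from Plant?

Augment Plant→Bus1→Sub2→Bus3→City: bottleneck 7, flow now 7.
Augment Plant→Bus1→Bus4→Sub4→City: bottleneck 5, flow now 12.
Augment Plant→Sub3→Bus2→Sub1→City: bottleneck 2, flow now 14.
Augment Plant→Sub3→Bus4→Sub4→City: bottleneck 1, flow now 15.
No augmenting path remains; maximum flow = 15.
By max-flow min-cut, the minimum cut capacity equals the max flow.
In the residual graph, reachable from Plant: {Plant}.
Min-cut edges: Plant→Bus1 (12), Plant→Sub3 (3); capacity 12 + 3 = 15.

15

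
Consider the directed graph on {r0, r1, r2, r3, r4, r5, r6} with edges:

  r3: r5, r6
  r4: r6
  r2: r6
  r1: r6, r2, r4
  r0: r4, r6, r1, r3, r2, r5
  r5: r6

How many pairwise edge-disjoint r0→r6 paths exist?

6

Assign every edge capacity 1; by Menger, the answer equals the max flow.
Path r0→r6 (+1); total 1.
Path r0→r1→r6 (+1); total 2.
Path r0→r2→r6 (+1); total 3.
Path r0→r3→r6 (+1); total 4.
Path r0→r4→r6 (+1); total 5.
Path r0→r5→r6 (+1); total 6.
No residual r0→r6 path; max flow = 6.
Certifying cut of size 6: {r0→r1, r0→r2, r0→r3, r0→r4, r0→r5, r0→r6}.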